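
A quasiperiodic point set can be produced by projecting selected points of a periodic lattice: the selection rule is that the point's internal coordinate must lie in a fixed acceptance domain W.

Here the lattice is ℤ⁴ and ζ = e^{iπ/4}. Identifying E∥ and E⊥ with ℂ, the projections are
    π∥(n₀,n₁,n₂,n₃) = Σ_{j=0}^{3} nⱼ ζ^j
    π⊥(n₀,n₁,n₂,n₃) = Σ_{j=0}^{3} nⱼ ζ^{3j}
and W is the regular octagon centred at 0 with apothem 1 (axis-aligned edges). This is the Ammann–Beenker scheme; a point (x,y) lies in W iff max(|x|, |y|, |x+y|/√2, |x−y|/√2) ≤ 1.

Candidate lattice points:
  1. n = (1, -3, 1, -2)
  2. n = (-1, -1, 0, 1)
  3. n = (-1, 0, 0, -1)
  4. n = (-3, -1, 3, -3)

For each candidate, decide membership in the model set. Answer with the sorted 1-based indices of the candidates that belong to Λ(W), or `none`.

With ζ = e^{iπ/4} the internal vectors are ζ^0,ζ^3,ζ^6,ζ^9.
#1 (1, -3, 1, -2): internal (1.7071, -4.5355); octagon support 4.5355 vs apothem 1 → ∉ W
#2 (-1, -1, 0, 1): internal (0.4142, 0.0000); octagon support 0.4142 vs apothem 1 → ∈ W
#3 (-1, 0, 0, -1): internal (-1.7071, -0.7071); octagon support 1.7071 vs apothem 1 → ∉ W
#4 (-3, -1, 3, -3): internal (-4.4142, -5.8284); octagon support 7.2426 vs apothem 1 → ∉ W

2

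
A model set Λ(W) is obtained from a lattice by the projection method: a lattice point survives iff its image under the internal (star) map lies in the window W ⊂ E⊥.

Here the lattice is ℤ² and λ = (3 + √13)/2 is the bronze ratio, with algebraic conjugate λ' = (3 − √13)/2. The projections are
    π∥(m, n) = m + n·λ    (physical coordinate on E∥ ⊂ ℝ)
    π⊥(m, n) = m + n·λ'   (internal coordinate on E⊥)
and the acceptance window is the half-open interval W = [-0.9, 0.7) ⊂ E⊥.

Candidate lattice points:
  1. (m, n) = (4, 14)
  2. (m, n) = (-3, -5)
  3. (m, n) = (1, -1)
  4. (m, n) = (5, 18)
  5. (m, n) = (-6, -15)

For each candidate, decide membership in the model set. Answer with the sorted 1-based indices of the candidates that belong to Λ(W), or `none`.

Numerically λ ≈ 3.3028 and λ' = −1/λ ≈ -0.3028.
#1 (4,14): internal coord 4 + (14)·λ' = -0.2389; -0.2389 ∈ [-0.9, 0.7) → IN Λ
#2 (-3,-5): internal coord -3 + (-5)·λ' = -1.4861; -1.4861 ∉ [-0.9, 0.7) → out
#3 (1,-1): internal coord 1 + (-1)·λ' = +1.3028; +1.3028 ∉ [-0.9, 0.7) → out
#4 (5,18): internal coord 5 + (18)·λ' = -0.4500; -0.4500 ∈ [-0.9, 0.7) → IN Λ
#5 (-6,-15): internal coord -6 + (-15)·λ' = -1.4584; -1.4584 ∉ [-0.9, 0.7) → out

1, 4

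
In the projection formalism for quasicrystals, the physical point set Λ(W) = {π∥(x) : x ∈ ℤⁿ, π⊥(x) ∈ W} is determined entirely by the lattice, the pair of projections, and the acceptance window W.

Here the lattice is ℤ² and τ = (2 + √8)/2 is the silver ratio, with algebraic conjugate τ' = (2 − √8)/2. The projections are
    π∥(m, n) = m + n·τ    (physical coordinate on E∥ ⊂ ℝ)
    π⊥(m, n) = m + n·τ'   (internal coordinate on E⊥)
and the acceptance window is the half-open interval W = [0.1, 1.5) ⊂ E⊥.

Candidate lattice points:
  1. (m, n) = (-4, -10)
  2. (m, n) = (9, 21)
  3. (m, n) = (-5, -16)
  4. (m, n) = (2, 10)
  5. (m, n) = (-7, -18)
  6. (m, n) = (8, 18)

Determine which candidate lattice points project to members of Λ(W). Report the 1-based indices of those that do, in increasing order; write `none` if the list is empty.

1, 2, 5, 6

τ' = (2−√8)/2 ≈ -0.414214.
candidate 1: (m,n)=(-4,-10) → π∥ = -4-10·τ ≈ -28.142136, π⊥ = -4-10·τ' ≈ 0.142136 ∈ [0.1, 1.5) ⇒ IN Λ
candidate 2: (m,n)=(9,21) → π∥ = 9+21·τ ≈ 59.698485, π⊥ = 9+21·τ' ≈ 0.301515 ∈ [0.1, 1.5) ⇒ IN Λ
candidate 3: (m,n)=(-5,-16) → π∥ = -5-16·τ ≈ -43.627417, π⊥ = -5-16·τ' ≈ 1.627417 ∉ [0.1, 1.5) ⇒ out
candidate 4: (m,n)=(2,10) → π∥ = 2+10·τ ≈ 26.142136, π⊥ = 2+10·τ' ≈ -2.142136 ∉ [0.1, 1.5) ⇒ out
candidate 5: (m,n)=(-7,-18) → π∥ = -7-18·τ ≈ -50.455844, π⊥ = -7-18·τ' ≈ 0.455844 ∈ [0.1, 1.5) ⇒ IN Λ
candidate 6: (m,n)=(8,18) → π∥ = 8+18·τ ≈ 51.455844, π⊥ = 8+18·τ' ≈ 0.544156 ∈ [0.1, 1.5) ⇒ IN Λ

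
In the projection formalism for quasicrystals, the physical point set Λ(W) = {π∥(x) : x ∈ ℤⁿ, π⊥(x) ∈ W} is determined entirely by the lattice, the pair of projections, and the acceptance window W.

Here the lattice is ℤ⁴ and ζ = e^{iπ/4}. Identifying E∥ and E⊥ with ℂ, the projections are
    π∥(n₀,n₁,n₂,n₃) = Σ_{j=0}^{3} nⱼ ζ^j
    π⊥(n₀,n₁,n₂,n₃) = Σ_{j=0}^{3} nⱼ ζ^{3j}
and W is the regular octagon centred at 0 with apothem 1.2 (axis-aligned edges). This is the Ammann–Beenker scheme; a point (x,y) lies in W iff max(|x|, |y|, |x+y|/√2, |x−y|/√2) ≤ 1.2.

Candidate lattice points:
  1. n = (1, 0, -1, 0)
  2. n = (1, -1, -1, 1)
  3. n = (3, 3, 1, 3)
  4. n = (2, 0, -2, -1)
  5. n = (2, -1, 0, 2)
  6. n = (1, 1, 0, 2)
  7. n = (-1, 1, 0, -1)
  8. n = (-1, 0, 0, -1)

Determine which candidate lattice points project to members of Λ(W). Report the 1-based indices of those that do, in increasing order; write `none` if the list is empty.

Internal map: ζ^{3j} for j=0..3 gives (1,0), (−√2/2,√2/2), (0,−1), (√2/2,√2/2).
#1 (1, 0, -1, 0): internal (1.000000, 1.000000); octagon support 1.414214 vs apothem 1.2 → ∉ W
#2 (1, -1, -1, 1): internal (2.414214, 1.000000); octagon support 2.414214 vs apothem 1.2 → ∉ W
#3 (3, 3, 1, 3): internal (3.000000, 3.242641); octagon support 4.414214 vs apothem 1.2 → ∉ W
#4 (2, 0, -2, -1): internal (1.292893, 1.292893); octagon support 1.828427 vs apothem 1.2 → ∉ W
#5 (2, -1, 0, 2): internal (4.121320, 0.707107); octagon support 4.121320 vs apothem 1.2 → ∉ W
#6 (1, 1, 0, 2): internal (1.707107, 2.121320); octagon support 2.707107 vs apothem 1.2 → ∉ W
#7 (-1, 1, 0, -1): internal (-2.414214, 0.000000); octagon support 2.414214 vs apothem 1.2 → ∉ W
#8 (-1, 0, 0, -1): internal (-1.707107, -0.707107); octagon support 1.707107 vs apothem 1.2 → ∉ W

none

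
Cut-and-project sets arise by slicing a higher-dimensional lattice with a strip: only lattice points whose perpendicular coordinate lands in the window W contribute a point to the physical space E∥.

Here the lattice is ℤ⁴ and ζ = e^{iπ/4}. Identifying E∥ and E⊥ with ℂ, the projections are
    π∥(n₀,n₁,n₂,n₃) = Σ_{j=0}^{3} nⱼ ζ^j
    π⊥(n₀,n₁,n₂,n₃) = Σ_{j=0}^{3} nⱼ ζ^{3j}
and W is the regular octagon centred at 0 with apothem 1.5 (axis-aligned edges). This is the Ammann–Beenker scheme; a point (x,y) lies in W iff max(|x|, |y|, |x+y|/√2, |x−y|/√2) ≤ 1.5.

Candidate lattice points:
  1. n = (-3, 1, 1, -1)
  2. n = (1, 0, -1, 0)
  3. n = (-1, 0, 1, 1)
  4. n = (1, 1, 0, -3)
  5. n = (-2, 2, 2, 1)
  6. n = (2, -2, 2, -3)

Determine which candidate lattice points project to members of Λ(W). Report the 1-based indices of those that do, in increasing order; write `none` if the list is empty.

π⊥(n) = n₀ + n₁ζ³ + n₂ζ⁶ + n₃ζ⁹ where ζ = e^{iπ/4}.
#1 (-3, 1, 1, -1): internal (-4.4142, -1.0000); octagon support 4.4142 vs apothem 1.5 → ∉ W
#2 (1, 0, -1, 0): internal (1.0000, 1.0000); octagon support 1.4142 vs apothem 1.5 → ∈ W
#3 (-1, 0, 1, 1): internal (-0.2929, -0.2929); octagon support 0.4142 vs apothem 1.5 → ∈ W
#4 (1, 1, 0, -3): internal (-1.8284, -1.4142); octagon support 2.2929 vs apothem 1.5 → ∉ W
#5 (-2, 2, 2, 1): internal (-2.7071, 0.1213); octagon support 2.7071 vs apothem 1.5 → ∉ W
#6 (2, -2, 2, -3): internal (1.2929, -5.5355); octagon support 5.5355 vs apothem 1.5 → ∉ W

2, 3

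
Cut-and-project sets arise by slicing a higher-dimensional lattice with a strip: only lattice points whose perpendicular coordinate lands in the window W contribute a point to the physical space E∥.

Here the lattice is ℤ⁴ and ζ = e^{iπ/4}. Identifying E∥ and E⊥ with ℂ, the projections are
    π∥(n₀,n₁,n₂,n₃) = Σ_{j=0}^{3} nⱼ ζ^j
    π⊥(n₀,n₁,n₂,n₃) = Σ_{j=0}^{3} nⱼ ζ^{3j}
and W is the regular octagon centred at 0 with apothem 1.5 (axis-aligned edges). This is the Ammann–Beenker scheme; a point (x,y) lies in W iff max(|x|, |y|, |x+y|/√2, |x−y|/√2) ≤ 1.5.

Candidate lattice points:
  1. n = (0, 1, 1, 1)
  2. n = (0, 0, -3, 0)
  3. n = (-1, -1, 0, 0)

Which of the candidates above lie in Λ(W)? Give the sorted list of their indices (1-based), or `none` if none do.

With ζ = e^{iπ/4} the internal vectors are ζ^0,ζ^3,ζ^6,ζ^9.
#1 (0, 1, 1, 1): internal (0.0000, 0.4142); octagon support 0.4142 vs apothem 1.5 → ∈ W
#2 (0, 0, -3, 0): internal (0.0000, 3.0000); octagon support 3.0000 vs apothem 1.5 → ∉ W
#3 (-1, -1, 0, 0): internal (-0.2929, -0.7071); octagon support 0.7071 vs apothem 1.5 → ∈ W

1, 3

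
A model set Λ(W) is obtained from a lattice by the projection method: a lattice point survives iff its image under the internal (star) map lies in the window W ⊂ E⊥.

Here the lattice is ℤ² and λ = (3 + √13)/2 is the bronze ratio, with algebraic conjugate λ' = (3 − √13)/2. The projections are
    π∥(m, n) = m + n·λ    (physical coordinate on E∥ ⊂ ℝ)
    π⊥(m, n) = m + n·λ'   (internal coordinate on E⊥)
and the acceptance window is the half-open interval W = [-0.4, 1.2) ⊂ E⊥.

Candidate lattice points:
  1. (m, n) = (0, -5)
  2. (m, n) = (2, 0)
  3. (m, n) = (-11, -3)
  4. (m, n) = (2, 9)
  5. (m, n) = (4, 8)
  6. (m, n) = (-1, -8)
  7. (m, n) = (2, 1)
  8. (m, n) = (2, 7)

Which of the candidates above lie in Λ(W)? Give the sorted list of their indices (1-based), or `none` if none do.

8

Numerically λ ≈ 3.30278 and λ' = −1/λ ≈ -0.30278.
candidate 1: (m,n)=(0,-5) → π∥ = 0-5·λ ≈ -16.51388, π⊥ = 0-5·λ' ≈ 1.51388 ∉ [-0.4, 1.2) ⇒ out
candidate 2: (m,n)=(2,0) → π∥ = 2+0·λ ≈ 2.00000, π⊥ = 2+0·λ' ≈ 2.00000 ∉ [-0.4, 1.2) ⇒ out
candidate 3: (m,n)=(-11,-3) → π∥ = -11-3·λ ≈ -20.90833, π⊥ = -11-3·λ' ≈ -10.09167 ∉ [-0.4, 1.2) ⇒ out
candidate 4: (m,n)=(2,9) → π∥ = 2+9·λ ≈ 31.72498, π⊥ = 2+9·λ' ≈ -0.72498 ∉ [-0.4, 1.2) ⇒ out
candidate 5: (m,n)=(4,8) → π∥ = 4+8·λ ≈ 30.42221, π⊥ = 4+8·λ' ≈ 1.57779 ∉ [-0.4, 1.2) ⇒ out
candidate 6: (m,n)=(-1,-8) → π∥ = -1-8·λ ≈ -27.42221, π⊥ = -1-8·λ' ≈ 1.42221 ∉ [-0.4, 1.2) ⇒ out
candidate 7: (m,n)=(2,1) → π∥ = 2+1·λ ≈ 5.30278, π⊥ = 2+1·λ' ≈ 1.69722 ∉ [-0.4, 1.2) ⇒ out
candidate 8: (m,n)=(2,7) → π∥ = 2+7·λ ≈ 25.11943, π⊥ = 2+7·λ' ≈ -0.11943 ∈ [-0.4, 1.2) ⇒ IN Λ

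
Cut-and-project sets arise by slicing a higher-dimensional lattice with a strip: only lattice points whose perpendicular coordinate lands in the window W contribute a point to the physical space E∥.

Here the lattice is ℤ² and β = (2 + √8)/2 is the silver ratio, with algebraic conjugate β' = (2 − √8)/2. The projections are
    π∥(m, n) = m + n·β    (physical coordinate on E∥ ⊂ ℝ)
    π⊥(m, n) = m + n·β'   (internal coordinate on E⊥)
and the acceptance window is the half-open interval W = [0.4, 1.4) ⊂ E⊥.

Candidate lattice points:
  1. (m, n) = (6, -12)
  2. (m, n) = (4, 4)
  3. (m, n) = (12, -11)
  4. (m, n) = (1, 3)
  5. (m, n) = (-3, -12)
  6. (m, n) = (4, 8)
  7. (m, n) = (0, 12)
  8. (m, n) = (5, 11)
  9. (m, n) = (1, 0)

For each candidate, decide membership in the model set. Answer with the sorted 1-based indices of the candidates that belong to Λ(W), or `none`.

Compute β' = (2−√8)/2 = -0.4142, so π⊥(m,n) = m -0.4142·n.
[1] lift (6,-12): star map gives 10.9706; window check 0.4 ≤ 10.9706 < 1.4 is false → out
[2] lift (4,4): star map gives 2.3431; window check 0.4 ≤ 2.3431 < 1.4 is false → out
[3] lift (12,-11): star map gives 16.5563; window check 0.4 ≤ 16.5563 < 1.4 is false → out
[4] lift (1,3): star map gives -0.2426; window check 0.4 ≤ -0.2426 < 1.4 is false → out
[5] lift (-3,-12): star map gives 1.9706; window check 0.4 ≤ 1.9706 < 1.4 is false → out
[6] lift (4,8): star map gives 0.6863; window check 0.4 ≤ 0.6863 < 1.4 is true → IN Λ
[7] lift (0,12): star map gives -4.9706; window check 0.4 ≤ -4.9706 < 1.4 is false → out
[8] lift (5,11): star map gives 0.4437; window check 0.4 ≤ 0.4437 < 1.4 is true → IN Λ
[9] lift (1,0): star map gives 1.0000; window check 0.4 ≤ 1.0000 < 1.4 is true → IN Λ

6, 8, 9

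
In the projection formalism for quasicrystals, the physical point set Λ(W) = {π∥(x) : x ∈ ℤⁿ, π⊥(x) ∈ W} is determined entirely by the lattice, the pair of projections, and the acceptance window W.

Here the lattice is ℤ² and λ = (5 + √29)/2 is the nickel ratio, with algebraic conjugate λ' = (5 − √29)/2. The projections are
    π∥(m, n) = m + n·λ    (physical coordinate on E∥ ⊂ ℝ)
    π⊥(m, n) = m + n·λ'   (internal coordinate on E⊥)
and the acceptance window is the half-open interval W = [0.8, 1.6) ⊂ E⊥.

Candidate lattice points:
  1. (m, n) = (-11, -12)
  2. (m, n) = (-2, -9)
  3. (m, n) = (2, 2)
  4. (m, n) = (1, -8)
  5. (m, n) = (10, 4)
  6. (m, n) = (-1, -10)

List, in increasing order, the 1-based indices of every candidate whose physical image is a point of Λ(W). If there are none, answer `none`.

6

λ' = (5−√29)/2 ≈ -0.1926.
#1 (-11,-12): internal coord -11 + (-12)·λ' = -8.6890; -8.6890 ∉ [0.8, 1.6) → out
#2 (-2,-9): internal coord -2 + (-9)·λ' = -0.2668; -0.2668 ∉ [0.8, 1.6) → out
#3 (2,2): internal coord 2 + (2)·λ' = +1.6148; +1.6148 ∉ [0.8, 1.6) → out
#4 (1,-8): internal coord 1 + (-8)·λ' = +2.5407; +2.5407 ∉ [0.8, 1.6) → out
#5 (10,4): internal coord 10 + (4)·λ' = +9.2297; +9.2297 ∉ [0.8, 1.6) → out
#6 (-1,-10): internal coord -1 + (-10)·λ' = +0.9258; +0.9258 ∈ [0.8, 1.6) → IN Λ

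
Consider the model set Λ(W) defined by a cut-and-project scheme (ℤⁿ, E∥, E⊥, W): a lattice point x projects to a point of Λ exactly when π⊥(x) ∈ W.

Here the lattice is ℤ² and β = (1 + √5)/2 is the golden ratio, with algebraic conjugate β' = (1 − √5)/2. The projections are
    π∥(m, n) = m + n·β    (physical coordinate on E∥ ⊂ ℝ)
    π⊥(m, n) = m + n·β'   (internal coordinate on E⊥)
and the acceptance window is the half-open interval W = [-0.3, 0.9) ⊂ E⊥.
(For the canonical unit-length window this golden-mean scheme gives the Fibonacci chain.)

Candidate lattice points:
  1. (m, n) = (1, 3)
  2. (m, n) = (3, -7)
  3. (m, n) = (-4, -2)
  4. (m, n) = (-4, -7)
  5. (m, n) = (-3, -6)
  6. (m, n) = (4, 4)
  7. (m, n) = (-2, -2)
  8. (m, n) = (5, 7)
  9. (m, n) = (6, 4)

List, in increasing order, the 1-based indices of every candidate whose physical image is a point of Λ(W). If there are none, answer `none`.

4, 5, 8

Numerically β ≈ 1.6180 and β' = −1/β ≈ -0.6180.
#1 (1,3): internal coord 1 + (3)·β' = -0.8541; -0.8541 ∉ [-0.3, 0.9) → out
#2 (3,-7): internal coord 3 + (-7)·β' = +7.3262; +7.3262 ∉ [-0.3, 0.9) → out
#3 (-4,-2): internal coord -4 + (-2)·β' = -2.7639; -2.7639 ∉ [-0.3, 0.9) → out
#4 (-4,-7): internal coord -4 + (-7)·β' = +0.3262; +0.3262 ∈ [-0.3, 0.9) → IN Λ
#5 (-3,-6): internal coord -3 + (-6)·β' = +0.7082; +0.7082 ∈ [-0.3, 0.9) → IN Λ
#6 (4,4): internal coord 4 + (4)·β' = +1.5279; +1.5279 ∉ [-0.3, 0.9) → out
#7 (-2,-2): internal coord -2 + (-2)·β' = -0.7639; -0.7639 ∉ [-0.3, 0.9) → out
#8 (5,7): internal coord 5 + (7)·β' = +0.6738; +0.6738 ∈ [-0.3, 0.9) → IN Λ
#9 (6,4): internal coord 6 + (4)·β' = +3.5279; +3.5279 ∉ [-0.3, 0.9) → out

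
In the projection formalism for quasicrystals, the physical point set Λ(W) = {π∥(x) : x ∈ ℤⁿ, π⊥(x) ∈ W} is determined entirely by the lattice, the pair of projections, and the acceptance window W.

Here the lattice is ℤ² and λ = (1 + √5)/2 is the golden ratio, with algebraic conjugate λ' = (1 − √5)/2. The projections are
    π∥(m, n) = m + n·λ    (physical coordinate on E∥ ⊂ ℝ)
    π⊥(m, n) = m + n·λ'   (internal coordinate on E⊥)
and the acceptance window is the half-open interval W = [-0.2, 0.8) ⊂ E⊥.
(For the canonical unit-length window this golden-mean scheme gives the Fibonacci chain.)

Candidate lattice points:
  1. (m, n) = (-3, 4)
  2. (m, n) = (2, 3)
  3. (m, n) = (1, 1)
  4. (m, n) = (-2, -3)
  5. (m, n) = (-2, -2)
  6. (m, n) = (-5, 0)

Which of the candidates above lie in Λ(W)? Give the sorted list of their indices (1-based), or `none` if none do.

Numerically λ ≈ 1.618034 and λ' = −1/λ ≈ -0.618034.
#1 (-3,4): internal coord -3 + (4)·λ' = -5.472136; -5.472136 ∉ [-0.2, 0.8) → out
#2 (2,3): internal coord 2 + (3)·λ' = +0.145898; +0.145898 ∈ [-0.2, 0.8) → IN Λ
#3 (1,1): internal coord 1 + (1)·λ' = +0.381966; +0.381966 ∈ [-0.2, 0.8) → IN Λ
#4 (-2,-3): internal coord -2 + (-3)·λ' = -0.145898; -0.145898 ∈ [-0.2, 0.8) → IN Λ
#5 (-2,-2): internal coord -2 + (-2)·λ' = -0.763932; -0.763932 ∉ [-0.2, 0.8) → out
#6 (-5,0): internal coord -5 + (0)·λ' = -5.000000; -5.000000 ∉ [-0.2, 0.8) → out

2, 3, 4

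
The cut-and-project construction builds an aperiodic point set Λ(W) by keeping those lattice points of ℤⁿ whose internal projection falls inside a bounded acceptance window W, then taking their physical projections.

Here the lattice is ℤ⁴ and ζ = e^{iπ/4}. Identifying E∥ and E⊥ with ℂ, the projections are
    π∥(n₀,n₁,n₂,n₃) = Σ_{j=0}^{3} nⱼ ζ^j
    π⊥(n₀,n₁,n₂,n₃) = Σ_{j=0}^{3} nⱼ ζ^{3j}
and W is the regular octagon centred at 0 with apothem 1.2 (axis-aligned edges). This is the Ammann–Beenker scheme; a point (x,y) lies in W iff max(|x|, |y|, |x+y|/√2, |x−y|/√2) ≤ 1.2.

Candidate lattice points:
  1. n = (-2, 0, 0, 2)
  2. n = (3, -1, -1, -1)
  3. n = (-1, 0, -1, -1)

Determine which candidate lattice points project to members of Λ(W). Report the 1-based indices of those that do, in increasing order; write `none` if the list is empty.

π⊥(n) = n₀ + n₁ζ³ + n₂ζ⁶ + n₃ζ⁹ where ζ = e^{iπ/4}.
candidate 1: n = (-2, 0, 0, 2) → π⊥ ≈ (-0.58579, +1.41421); max(|x|,|y|,|x±y|/√2) = 1.41421 > 1.2 ⇒ ∉ W
candidate 2: n = (3, -1, -1, -1) → π⊥ ≈ (+3.00000, -0.41421); max(|x|,|y|,|x±y|/√2) = 3.00000 > 1.2 ⇒ ∉ W
candidate 3: n = (-1, 0, -1, -1) → π⊥ ≈ (-1.70711, +0.29289); max(|x|,|y|,|x±y|/√2) = 1.70711 > 1.2 ⇒ ∉ W

none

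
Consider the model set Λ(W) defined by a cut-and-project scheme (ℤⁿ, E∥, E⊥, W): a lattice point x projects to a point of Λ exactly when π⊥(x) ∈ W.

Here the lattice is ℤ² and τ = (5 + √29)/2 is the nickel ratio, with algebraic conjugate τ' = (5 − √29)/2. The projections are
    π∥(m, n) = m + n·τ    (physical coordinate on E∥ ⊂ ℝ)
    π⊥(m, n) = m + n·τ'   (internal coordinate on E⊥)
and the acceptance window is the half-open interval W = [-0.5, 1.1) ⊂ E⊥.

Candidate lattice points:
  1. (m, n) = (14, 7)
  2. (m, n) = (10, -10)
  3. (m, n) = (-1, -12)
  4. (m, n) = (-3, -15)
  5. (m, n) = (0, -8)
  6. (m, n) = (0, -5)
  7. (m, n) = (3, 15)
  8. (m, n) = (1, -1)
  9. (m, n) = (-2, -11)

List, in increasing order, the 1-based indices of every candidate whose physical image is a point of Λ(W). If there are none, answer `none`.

4, 6, 7, 9

Numerically τ ≈ 5.19258 and τ' = −1/τ ≈ -0.19258.
#1 (14,7): internal coord 14 + (7)·τ' = +12.65192; +12.65192 ∉ [-0.5, 1.1) → out
#2 (10,-10): internal coord 10 + (-10)·τ' = +11.92582; +11.92582 ∉ [-0.5, 1.1) → out
#3 (-1,-12): internal coord -1 + (-12)·τ' = +1.31099; +1.31099 ∉ [-0.5, 1.1) → out
#4 (-3,-15): internal coord -3 + (-15)·τ' = -0.11126; -0.11126 ∈ [-0.5, 1.1) → IN Λ
#5 (0,-8): internal coord 0 + (-8)·τ' = +1.54066; +1.54066 ∉ [-0.5, 1.1) → out
#6 (0,-5): internal coord 0 + (-5)·τ' = +0.96291; +0.96291 ∈ [-0.5, 1.1) → IN Λ
#7 (3,15): internal coord 3 + (15)·τ' = +0.11126; +0.11126 ∈ [-0.5, 1.1) → IN Λ
#8 (1,-1): internal coord 1 + (-1)·τ' = +1.19258; +1.19258 ∉ [-0.5, 1.1) → out
#9 (-2,-11): internal coord -2 + (-11)·τ' = +0.11841; +0.11841 ∈ [-0.5, 1.1) → IN Λ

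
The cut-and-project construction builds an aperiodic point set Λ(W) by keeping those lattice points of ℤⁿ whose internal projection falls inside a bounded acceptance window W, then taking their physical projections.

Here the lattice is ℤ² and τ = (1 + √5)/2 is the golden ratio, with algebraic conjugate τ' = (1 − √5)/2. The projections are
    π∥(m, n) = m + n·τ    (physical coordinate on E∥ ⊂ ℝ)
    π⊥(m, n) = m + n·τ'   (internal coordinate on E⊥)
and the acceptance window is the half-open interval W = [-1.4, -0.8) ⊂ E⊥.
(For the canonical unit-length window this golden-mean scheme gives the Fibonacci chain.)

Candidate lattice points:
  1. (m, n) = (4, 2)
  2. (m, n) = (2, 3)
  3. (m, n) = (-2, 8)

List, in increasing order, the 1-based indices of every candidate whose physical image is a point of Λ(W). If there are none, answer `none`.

Numerically τ ≈ 1.6180 and τ' = −1/τ ≈ -0.6180.
candidate 1: (m,n)=(4,2) → π∥ = 4+2·τ ≈ 7.2361, π⊥ = 4+2·τ' ≈ 2.7639 ∉ [-1.4, -0.8) ⇒ out
candidate 2: (m,n)=(2,3) → π∥ = 2+3·τ ≈ 6.8541, π⊥ = 2+3·τ' ≈ 0.1459 ∉ [-1.4, -0.8) ⇒ out
candidate 3: (m,n)=(-2,8) → π∥ = -2+8·τ ≈ 10.9443, π⊥ = -2+8·τ' ≈ -6.9443 ∉ [-1.4, -0.8) ⇒ out

none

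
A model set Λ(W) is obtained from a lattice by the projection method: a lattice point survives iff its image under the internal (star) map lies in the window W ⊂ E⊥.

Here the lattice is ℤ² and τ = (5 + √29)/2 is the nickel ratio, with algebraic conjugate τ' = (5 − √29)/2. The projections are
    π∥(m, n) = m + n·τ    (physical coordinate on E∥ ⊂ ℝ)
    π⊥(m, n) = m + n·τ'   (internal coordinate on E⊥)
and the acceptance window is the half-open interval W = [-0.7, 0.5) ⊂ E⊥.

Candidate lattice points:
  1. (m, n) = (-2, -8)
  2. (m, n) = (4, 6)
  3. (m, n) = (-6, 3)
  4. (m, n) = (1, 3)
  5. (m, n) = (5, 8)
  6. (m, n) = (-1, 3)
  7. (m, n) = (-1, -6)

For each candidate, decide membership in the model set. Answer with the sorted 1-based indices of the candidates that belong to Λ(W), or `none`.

Compute τ' = (5−√29)/2 = -0.192582, so π⊥(m,n) = m -0.192582·n.
[1] lift (-2,-8): star map gives -0.459341; window check -0.7 ≤ -0.459341 < 0.5 is true → IN Λ
[2] lift (4,6): star map gives 2.844506; window check -0.7 ≤ 2.844506 < 0.5 is false → out
[3] lift (-6,3): star map gives -6.577747; window check -0.7 ≤ -6.577747 < 0.5 is false → out
[4] lift (1,3): star map gives 0.422253; window check -0.7 ≤ 0.422253 < 0.5 is true → IN Λ
[5] lift (5,8): star map gives 3.459341; window check -0.7 ≤ 3.459341 < 0.5 is false → out
[6] lift (-1,3): star map gives -1.577747; window check -0.7 ≤ -1.577747 < 0.5 is false → out
[7] lift (-1,-6): star map gives 0.155494; window check -0.7 ≤ 0.155494 < 0.5 is true → IN Λ

1, 4, 7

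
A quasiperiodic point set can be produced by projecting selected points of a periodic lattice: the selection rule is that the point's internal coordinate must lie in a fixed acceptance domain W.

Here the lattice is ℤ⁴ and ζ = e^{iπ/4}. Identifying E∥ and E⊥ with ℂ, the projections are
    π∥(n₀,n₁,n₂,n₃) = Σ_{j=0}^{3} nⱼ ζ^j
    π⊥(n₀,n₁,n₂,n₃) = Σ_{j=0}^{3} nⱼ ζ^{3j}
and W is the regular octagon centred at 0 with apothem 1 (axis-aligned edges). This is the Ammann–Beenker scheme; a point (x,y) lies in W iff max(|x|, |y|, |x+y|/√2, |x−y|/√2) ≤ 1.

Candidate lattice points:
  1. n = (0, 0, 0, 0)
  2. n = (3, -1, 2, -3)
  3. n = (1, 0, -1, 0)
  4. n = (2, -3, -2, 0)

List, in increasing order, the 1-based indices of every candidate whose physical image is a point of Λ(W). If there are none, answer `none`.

1

With ζ = e^{iπ/4} the internal vectors are ζ^0,ζ^3,ζ^6,ζ^9.
candidate 1: n = (0, 0, 0, 0) → π⊥ ≈ (+0.000000, +0.000000); max(|x|,|y|,|x±y|/√2) = 0.000000 ≤ 1 ⇒ ∈ W
candidate 2: n = (3, -1, 2, -3) → π⊥ ≈ (+1.585786, -4.828427); max(|x|,|y|,|x±y|/√2) = 4.828427 > 1 ⇒ ∉ W
candidate 3: n = (1, 0, -1, 0) → π⊥ ≈ (+1.000000, +1.000000); max(|x|,|y|,|x±y|/√2) = 1.414214 > 1 ⇒ ∉ W
candidate 4: n = (2, -3, -2, 0) → π⊥ ≈ (+4.121320, -0.121320); max(|x|,|y|,|x±y|/√2) = 4.121320 > 1 ⇒ ∉ W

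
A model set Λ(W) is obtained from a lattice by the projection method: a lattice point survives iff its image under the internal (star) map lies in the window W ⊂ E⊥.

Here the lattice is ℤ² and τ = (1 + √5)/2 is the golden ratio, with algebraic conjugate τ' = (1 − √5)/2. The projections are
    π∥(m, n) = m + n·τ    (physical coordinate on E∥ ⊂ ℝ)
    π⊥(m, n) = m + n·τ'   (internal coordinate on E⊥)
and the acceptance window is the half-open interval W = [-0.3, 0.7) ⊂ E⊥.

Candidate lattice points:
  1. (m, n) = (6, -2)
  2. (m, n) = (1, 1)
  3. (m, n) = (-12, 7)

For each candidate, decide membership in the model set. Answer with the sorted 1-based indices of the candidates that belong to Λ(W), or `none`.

Compute τ' = (1−√5)/2 = -0.618034, so π⊥(m,n) = m -0.618034·n.
candidate 1: (m,n)=(6,-2) → π∥ = 6-2·τ ≈ 2.763932, π⊥ = 6-2·τ' ≈ 7.236068 ∉ [-0.3, 0.7) ⇒ out
candidate 2: (m,n)=(1,1) → π∥ = 1+1·τ ≈ 2.618034, π⊥ = 1+1·τ' ≈ 0.381966 ∈ [-0.3, 0.7) ⇒ IN Λ
candidate 3: (m,n)=(-12,7) → π∥ = -12+7·τ ≈ -0.673762, π⊥ = -12+7·τ' ≈ -16.326238 ∉ [-0.3, 0.7) ⇒ out

2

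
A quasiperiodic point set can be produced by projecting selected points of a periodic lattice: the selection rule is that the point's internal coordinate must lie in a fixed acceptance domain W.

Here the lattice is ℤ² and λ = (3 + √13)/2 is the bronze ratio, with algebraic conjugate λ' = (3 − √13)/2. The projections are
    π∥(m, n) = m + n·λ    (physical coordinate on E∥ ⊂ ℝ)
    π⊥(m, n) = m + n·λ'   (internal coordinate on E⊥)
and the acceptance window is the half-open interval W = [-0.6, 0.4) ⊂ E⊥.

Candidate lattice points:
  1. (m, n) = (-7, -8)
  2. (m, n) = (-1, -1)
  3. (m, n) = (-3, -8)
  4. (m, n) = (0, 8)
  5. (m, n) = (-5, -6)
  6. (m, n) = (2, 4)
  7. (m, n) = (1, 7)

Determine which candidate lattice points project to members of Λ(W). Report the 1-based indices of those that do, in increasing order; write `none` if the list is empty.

λ' = (3−√13)/2 ≈ -0.302776.
candidate 1: (m,n)=(-7,-8) → π∥ = -7-8·λ ≈ -33.422205, π⊥ = -7-8·λ' ≈ -4.577795 ∉ [-0.6, 0.4) ⇒ out
candidate 2: (m,n)=(-1,-1) → π∥ = -1-1·λ ≈ -4.302776, π⊥ = -1-1·λ' ≈ -0.697224 ∉ [-0.6, 0.4) ⇒ out
candidate 3: (m,n)=(-3,-8) → π∥ = -3-8·λ ≈ -29.422205, π⊥ = -3-8·λ' ≈ -0.577795 ∈ [-0.6, 0.4) ⇒ IN Λ
candidate 4: (m,n)=(0,8) → π∥ = 0+8·λ ≈ 26.422205, π⊥ = 0+8·λ' ≈ -2.422205 ∉ [-0.6, 0.4) ⇒ out
candidate 5: (m,n)=(-5,-6) → π∥ = -5-6·λ ≈ -24.816654, π⊥ = -5-6·λ' ≈ -3.183346 ∉ [-0.6, 0.4) ⇒ out
candidate 6: (m,n)=(2,4) → π∥ = 2+4·λ ≈ 15.211103, π⊥ = 2+4·λ' ≈ 0.788897 ∉ [-0.6, 0.4) ⇒ out
candidate 7: (m,n)=(1,7) → π∥ = 1+7·λ ≈ 24.119429, π⊥ = 1+7·λ' ≈ -1.119429 ∉ [-0.6, 0.4) ⇒ out

3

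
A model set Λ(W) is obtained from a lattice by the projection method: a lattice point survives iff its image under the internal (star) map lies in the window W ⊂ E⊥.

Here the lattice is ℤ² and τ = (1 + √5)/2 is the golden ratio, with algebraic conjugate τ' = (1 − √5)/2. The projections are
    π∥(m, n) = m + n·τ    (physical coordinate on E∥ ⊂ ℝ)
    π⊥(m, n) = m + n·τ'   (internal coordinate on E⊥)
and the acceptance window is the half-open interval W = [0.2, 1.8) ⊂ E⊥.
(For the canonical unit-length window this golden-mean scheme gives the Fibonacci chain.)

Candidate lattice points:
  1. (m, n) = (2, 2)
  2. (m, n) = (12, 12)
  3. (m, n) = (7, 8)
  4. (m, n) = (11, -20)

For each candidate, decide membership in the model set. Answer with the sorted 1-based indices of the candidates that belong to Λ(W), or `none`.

1

τ' = (1−√5)/2 ≈ -0.6180.
[1] lift (2,2): star map gives 0.7639; window check 0.2 ≤ 0.7639 < 1.8 is true → IN Λ
[2] lift (12,12): star map gives 4.5836; window check 0.2 ≤ 4.5836 < 1.8 is false → out
[3] lift (7,8): star map gives 2.0557; window check 0.2 ≤ 2.0557 < 1.8 is false → out
[4] lift (11,-20): star map gives 23.3607; window check 0.2 ≤ 23.3607 < 1.8 is false → out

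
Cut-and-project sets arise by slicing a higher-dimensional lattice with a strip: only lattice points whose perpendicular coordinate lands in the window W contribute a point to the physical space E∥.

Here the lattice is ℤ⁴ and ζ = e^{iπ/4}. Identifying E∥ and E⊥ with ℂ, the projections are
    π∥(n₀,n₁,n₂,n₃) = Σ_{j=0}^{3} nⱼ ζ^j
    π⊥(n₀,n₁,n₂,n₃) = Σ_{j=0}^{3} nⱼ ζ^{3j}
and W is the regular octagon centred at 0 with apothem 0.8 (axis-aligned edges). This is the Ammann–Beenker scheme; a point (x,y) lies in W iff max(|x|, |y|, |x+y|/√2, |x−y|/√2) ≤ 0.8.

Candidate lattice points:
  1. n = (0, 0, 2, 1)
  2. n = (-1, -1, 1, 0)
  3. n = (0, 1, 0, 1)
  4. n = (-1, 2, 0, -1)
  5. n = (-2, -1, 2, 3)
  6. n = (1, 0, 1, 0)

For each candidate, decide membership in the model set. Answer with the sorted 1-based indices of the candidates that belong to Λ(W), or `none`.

With ζ = e^{iπ/4} the internal vectors are ζ^0,ζ^3,ζ^6,ζ^9.
#1 (0, 0, 2, 1): internal (0.707107, -1.292893); octagon support 1.414214 vs apothem 0.8 → ∉ W
#2 (-1, -1, 1, 0): internal (-0.292893, -1.707107); octagon support 1.707107 vs apothem 0.8 → ∉ W
#3 (0, 1, 0, 1): internal (0.000000, 1.414214); octagon support 1.414214 vs apothem 0.8 → ∉ W
#4 (-1, 2, 0, -1): internal (-3.121320, 0.707107); octagon support 3.121320 vs apothem 0.8 → ∉ W
#5 (-2, -1, 2, 3): internal (0.828427, -0.585786); octagon support 1.000000 vs apothem 0.8 → ∉ W
#6 (1, 0, 1, 0): internal (1.000000, -1.000000); octagon support 1.414214 vs apothem 0.8 → ∉ W

none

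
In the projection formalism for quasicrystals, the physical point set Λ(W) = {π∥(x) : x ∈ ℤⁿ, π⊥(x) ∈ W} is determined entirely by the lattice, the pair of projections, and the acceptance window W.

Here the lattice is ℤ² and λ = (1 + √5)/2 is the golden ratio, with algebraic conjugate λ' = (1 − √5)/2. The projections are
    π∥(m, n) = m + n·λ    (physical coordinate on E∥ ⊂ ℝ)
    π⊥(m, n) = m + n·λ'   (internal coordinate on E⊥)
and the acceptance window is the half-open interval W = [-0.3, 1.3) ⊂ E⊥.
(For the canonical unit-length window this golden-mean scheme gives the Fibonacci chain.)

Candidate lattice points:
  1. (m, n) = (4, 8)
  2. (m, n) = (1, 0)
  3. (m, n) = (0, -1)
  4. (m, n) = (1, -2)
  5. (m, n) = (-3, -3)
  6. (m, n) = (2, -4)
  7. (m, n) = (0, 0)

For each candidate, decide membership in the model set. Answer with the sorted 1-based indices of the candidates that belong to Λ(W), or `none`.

2, 3, 7

λ' = (1−√5)/2 ≈ -0.618034.
#1 (4,8): internal coord 4 + (8)·λ' = -0.944272; -0.944272 ∉ [-0.3, 1.3) → out
#2 (1,0): internal coord 1 + (0)·λ' = +1.000000; +1.000000 ∈ [-0.3, 1.3) → IN Λ
#3 (0,-1): internal coord 0 + (-1)·λ' = +0.618034; +0.618034 ∈ [-0.3, 1.3) → IN Λ
#4 (1,-2): internal coord 1 + (-2)·λ' = +2.236068; +2.236068 ∉ [-0.3, 1.3) → out
#5 (-3,-3): internal coord -3 + (-3)·λ' = -1.145898; -1.145898 ∉ [-0.3, 1.3) → out
#6 (2,-4): internal coord 2 + (-4)·λ' = +4.472136; +4.472136 ∉ [-0.3, 1.3) → out
#7 (0,0): internal coord 0 + (0)·λ' = +0.000000; +0.000000 ∈ [-0.3, 1.3) → IN Λ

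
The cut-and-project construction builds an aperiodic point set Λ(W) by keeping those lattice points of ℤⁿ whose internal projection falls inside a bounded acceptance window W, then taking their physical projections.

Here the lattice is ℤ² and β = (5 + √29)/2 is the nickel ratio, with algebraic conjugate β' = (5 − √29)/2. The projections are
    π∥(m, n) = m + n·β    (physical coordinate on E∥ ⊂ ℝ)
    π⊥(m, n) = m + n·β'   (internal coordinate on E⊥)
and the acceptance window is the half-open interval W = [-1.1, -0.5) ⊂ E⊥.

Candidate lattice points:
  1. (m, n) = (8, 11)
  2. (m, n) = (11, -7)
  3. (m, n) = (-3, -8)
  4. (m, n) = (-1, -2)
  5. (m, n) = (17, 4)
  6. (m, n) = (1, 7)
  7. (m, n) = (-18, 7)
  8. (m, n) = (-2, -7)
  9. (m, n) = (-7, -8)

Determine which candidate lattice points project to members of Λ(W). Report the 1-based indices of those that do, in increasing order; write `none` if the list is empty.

β' = (5−√29)/2 ≈ -0.1926.
[1] lift (8,11): star map gives 5.8816; window check -1.1 ≤ 5.8816 < -0.5 is false → out
[2] lift (11,-7): star map gives 12.3481; window check -1.1 ≤ 12.3481 < -0.5 is false → out
[3] lift (-3,-8): star map gives -1.4593; window check -1.1 ≤ -1.4593 < -0.5 is false → out
[4] lift (-1,-2): star map gives -0.6148; window check -1.1 ≤ -0.6148 < -0.5 is true → IN Λ
[5] lift (17,4): star map gives 16.2297; window check -1.1 ≤ 16.2297 < -0.5 is false → out
[6] lift (1,7): star map gives -0.3481; window check -1.1 ≤ -0.3481 < -0.5 is false → out
[7] lift (-18,7): star map gives -19.3481; window check -1.1 ≤ -19.3481 < -0.5 is false → out
[8] lift (-2,-7): star map gives -0.6519; window check -1.1 ≤ -0.6519 < -0.5 is true → IN Λ
[9] lift (-7,-8): star map gives -5.4593; window check -1.1 ≤ -5.4593 < -0.5 is false → out

4, 8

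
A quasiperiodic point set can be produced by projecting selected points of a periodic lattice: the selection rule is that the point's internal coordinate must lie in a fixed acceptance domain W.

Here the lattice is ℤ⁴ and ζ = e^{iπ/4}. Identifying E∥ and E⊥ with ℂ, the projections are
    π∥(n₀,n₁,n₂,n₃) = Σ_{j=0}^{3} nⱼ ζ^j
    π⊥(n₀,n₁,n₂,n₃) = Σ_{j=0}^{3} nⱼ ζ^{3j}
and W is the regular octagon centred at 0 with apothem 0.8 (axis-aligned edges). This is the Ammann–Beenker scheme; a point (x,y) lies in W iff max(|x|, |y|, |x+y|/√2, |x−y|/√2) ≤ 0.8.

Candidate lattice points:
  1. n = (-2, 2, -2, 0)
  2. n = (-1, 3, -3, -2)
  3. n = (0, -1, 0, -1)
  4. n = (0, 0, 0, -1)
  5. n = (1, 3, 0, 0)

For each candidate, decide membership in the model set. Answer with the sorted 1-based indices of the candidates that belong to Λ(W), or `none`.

none

Internal map: ζ^{3j} for j=0..3 gives (1,0), (−√2/2,√2/2), (0,−1), (√2/2,√2/2).
#1 (-2, 2, -2, 0): internal (-3.414214, 3.414214); octagon support 4.828427 vs apothem 0.8 → ∉ W
#2 (-1, 3, -3, -2): internal (-4.535534, 3.707107); octagon support 5.828427 vs apothem 0.8 → ∉ W
#3 (0, -1, 0, -1): internal (0.000000, -1.414214); octagon support 1.414214 vs apothem 0.8 → ∉ W
#4 (0, 0, 0, -1): internal (-0.707107, -0.707107); octagon support 1.000000 vs apothem 0.8 → ∉ W
#5 (1, 3, 0, 0): internal (-1.121320, 2.121320); octagon support 2.292893 vs apothem 0.8 → ∉ W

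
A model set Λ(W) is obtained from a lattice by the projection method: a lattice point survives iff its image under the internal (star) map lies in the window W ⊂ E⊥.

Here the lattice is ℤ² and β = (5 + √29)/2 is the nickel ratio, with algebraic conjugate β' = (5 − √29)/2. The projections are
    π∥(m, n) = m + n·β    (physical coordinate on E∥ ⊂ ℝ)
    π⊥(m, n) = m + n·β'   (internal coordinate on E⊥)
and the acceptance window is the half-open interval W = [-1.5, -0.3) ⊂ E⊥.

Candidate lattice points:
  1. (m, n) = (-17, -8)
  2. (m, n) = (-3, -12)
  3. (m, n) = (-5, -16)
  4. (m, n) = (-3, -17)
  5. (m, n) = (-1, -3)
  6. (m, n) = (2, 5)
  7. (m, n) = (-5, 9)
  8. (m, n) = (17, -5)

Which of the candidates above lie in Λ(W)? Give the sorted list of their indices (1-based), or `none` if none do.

2, 5

Compute β' = (5−√29)/2 = -0.19258, so π⊥(m,n) = m -0.19258·n.
#1 (-17,-8): internal coord -17 + (-8)·β' = -15.45934; -15.45934 ∉ [-1.5, -0.3) → out
#2 (-3,-12): internal coord -3 + (-12)·β' = -0.68901; -0.68901 ∈ [-1.5, -0.3) → IN Λ
#3 (-5,-16): internal coord -5 + (-16)·β' = -1.91868; -1.91868 ∉ [-1.5, -0.3) → out
#4 (-3,-17): internal coord -3 + (-17)·β' = +0.27390; +0.27390 ∉ [-1.5, -0.3) → out
#5 (-1,-3): internal coord -1 + (-3)·β' = -0.42225; -0.42225 ∈ [-1.5, -0.3) → IN Λ
#6 (2,5): internal coord 2 + (5)·β' = +1.03709; +1.03709 ∉ [-1.5, -0.3) → out
#7 (-5,9): internal coord -5 + (9)·β' = -6.73324; -6.73324 ∉ [-1.5, -0.3) → out
#8 (17,-5): internal coord 17 + (-5)·β' = +17.96291; +17.96291 ∉ [-1.5, -0.3) → out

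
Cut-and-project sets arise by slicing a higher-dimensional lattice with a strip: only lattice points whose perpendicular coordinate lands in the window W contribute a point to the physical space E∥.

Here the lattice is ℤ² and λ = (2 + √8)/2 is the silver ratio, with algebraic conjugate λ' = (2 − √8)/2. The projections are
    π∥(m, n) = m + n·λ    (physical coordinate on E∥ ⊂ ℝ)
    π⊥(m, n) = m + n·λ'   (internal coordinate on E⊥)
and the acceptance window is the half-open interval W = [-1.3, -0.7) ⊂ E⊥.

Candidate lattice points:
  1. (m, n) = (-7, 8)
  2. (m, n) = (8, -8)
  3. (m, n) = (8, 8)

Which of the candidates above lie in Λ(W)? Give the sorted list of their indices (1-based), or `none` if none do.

Compute λ' = (2−√8)/2 = -0.41421, so π⊥(m,n) = m -0.41421·n.
#1 (-7,8): internal coord -7 + (8)·λ' = -10.31371; -10.31371 ∉ [-1.3, -0.7) → out
#2 (8,-8): internal coord 8 + (-8)·λ' = +11.31371; +11.31371 ∉ [-1.3, -0.7) → out
#3 (8,8): internal coord 8 + (8)·λ' = +4.68629; +4.68629 ∉ [-1.3, -0.7) → out

none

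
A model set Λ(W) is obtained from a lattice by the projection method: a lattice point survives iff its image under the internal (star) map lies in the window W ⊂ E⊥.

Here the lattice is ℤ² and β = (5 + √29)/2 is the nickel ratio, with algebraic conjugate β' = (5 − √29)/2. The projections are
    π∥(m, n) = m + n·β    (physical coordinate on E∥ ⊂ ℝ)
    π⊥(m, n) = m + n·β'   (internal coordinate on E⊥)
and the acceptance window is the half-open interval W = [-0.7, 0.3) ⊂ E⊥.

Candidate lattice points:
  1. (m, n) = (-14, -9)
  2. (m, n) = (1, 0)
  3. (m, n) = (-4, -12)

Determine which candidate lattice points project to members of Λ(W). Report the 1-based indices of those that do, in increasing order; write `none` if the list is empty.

none

Numerically β ≈ 5.19258 and β' = −1/β ≈ -0.19258.
candidate 1: (m,n)=(-14,-9) → π∥ = -14-9·β ≈ -60.73324, π⊥ = -14-9·β' ≈ -12.26676 ∉ [-0.7, 0.3) ⇒ out
candidate 2: (m,n)=(1,0) → π∥ = 1+0·β ≈ 1.00000, π⊥ = 1+0·β' ≈ 1.00000 ∉ [-0.7, 0.3) ⇒ out
candidate 3: (m,n)=(-4,-12) → π∥ = -4-12·β ≈ -66.31099, π⊥ = -4-12·β' ≈ -1.68901 ∉ [-0.7, 0.3) ⇒ out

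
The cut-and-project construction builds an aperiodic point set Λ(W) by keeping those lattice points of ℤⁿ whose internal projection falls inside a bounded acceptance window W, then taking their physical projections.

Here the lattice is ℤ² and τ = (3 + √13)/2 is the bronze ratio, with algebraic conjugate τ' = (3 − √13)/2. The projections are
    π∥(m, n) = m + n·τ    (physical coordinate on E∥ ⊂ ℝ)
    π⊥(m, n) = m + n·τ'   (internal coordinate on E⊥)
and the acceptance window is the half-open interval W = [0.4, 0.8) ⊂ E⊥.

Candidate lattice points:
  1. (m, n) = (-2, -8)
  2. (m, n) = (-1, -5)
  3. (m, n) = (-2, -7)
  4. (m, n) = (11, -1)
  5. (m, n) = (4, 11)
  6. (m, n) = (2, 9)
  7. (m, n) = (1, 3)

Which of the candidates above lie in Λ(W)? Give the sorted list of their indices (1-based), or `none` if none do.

Numerically τ ≈ 3.302776 and τ' = −1/τ ≈ -0.302776.
candidate 1: (m,n)=(-2,-8) → π∥ = -2-8·τ ≈ -28.422205, π⊥ = -2-8·τ' ≈ 0.422205 ∈ [0.4, 0.8) ⇒ IN Λ
candidate 2: (m,n)=(-1,-5) → π∥ = -1-5·τ ≈ -17.513878, π⊥ = -1-5·τ' ≈ 0.513878 ∈ [0.4, 0.8) ⇒ IN Λ
candidate 3: (m,n)=(-2,-7) → π∥ = -2-7·τ ≈ -25.119429, π⊥ = -2-7·τ' ≈ 0.119429 ∉ [0.4, 0.8) ⇒ out
candidate 4: (m,n)=(11,-1) → π∥ = 11-1·τ ≈ 7.697224, π⊥ = 11-1·τ' ≈ 11.302776 ∉ [0.4, 0.8) ⇒ out
candidate 5: (m,n)=(4,11) → π∥ = 4+11·τ ≈ 40.330532, π⊥ = 4+11·τ' ≈ 0.669468 ∈ [0.4, 0.8) ⇒ IN Λ
candidate 6: (m,n)=(2,9) → π∥ = 2+9·τ ≈ 31.724981, π⊥ = 2+9·τ' ≈ -0.724981 ∉ [0.4, 0.8) ⇒ out
candidate 7: (m,n)=(1,3) → π∥ = 1+3·τ ≈ 10.908327, π⊥ = 1+3·τ' ≈ 0.091673 ∉ [0.4, 0.8) ⇒ out

1, 2, 5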